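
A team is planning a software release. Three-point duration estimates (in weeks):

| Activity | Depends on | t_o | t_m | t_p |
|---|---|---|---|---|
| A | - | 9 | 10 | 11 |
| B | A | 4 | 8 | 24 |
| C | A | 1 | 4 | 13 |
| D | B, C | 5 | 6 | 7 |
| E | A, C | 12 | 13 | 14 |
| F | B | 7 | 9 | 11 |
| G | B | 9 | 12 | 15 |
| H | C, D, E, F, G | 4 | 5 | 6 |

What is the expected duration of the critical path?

37 weeks

te_A = (9 + 4·10 + 11)/6 = 60/6 = 10
te_B = (4 + 4·8 + 24)/6 = 60/6 = 10
te_C = (1 + 4·4 + 13)/6 = 30/6 = 5
te_D = (5 + 4·6 + 7)/6 = 36/6 = 6
te_E = (12 + 4·13 + 14)/6 = 78/6 = 13
te_F = (7 + 4·9 + 11)/6 = 54/6 = 9
te_G = (9 + 4·12 + 15)/6 = 72/6 = 12
te_H = (4 + 4·5 + 6)/6 = 30/6 = 5

Forward pass:
ES_A = 0; EF_A = 10
ES_B = 10; EF_B = 10+10 = 20
ES_C = 10; EF_C = 10+5 = 15
ES_D = max(EF_B=20, EF_C=15) = 20; EF_D = 20+6 = 26
ES_E = max(EF_A=10, EF_C=15) = 15; EF_E = 15+13 = 28
ES_F = 20; EF_F = 20+9 = 29
ES_G = 20; EF_G = 20+12 = 32
ES_H = max(EF_C=15, EF_D=26, EF_E=28, EF_F=29, EF_G=32) = 32; EF_H = 32+5 = 37
Expected project duration μ = 37 weeks. Critical path: A → B → G → H.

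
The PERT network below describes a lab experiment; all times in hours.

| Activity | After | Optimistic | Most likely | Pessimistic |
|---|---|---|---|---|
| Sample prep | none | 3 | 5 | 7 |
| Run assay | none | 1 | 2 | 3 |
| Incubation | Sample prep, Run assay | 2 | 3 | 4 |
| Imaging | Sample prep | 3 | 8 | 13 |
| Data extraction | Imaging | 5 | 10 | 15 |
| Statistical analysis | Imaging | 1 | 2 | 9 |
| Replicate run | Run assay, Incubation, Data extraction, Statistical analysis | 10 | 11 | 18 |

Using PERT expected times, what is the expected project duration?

35 hours

te_Sample prep = (3 + 4·5 + 7)/6 = 30/6 = 5
te_Run assay = (1 + 4·2 + 3)/6 = 12/6 = 2
te_Incubation = (2 + 4·3 + 4)/6 = 18/6 = 3
te_Imaging = (3 + 4·8 + 13)/6 = 48/6 = 8
te_Data extraction = (5 + 4·10 + 15)/6 = 60/6 = 10
te_Statistical analysis = (1 + 4·2 + 9)/6 = 18/6 = 3
te_Replicate run = (10 + 4·11 + 18)/6 = 72/6 = 12

Forward pass:
ES_Sample prep = 0; EF_Sample prep = 5
ES_Run assay = 0; EF_Run assay = 2
ES_Incubation = max(EF_Sample prep=5, EF_Run assay=2) = 5; EF_Incubation = 5+3 = 8
ES_Imaging = 5; EF_Imaging = 5+8 = 13
ES_Data extraction = 13; EF_Data extraction = 13+10 = 23
ES_Statistical analysis = 13; EF_Statistical analysis = 13+3 = 16
ES_Replicate run = max(EF_Run assay=2, EF_Incubation=8, EF_Data extraction=23, EF_Statistical analysis=16) = 23; EF_Replicate run = 23+12 = 35
Expected project duration μ = 35 hours. Critical path: Sample prep → Imaging → Data extraction → Replicate run.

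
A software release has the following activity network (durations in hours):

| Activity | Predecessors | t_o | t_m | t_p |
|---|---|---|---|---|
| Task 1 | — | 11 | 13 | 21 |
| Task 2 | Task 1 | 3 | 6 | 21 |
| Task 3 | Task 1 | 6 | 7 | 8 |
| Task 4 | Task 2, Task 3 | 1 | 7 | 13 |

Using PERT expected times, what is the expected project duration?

te_Task 1 = (11 + 4·13 + 21)/6 = 84/6 = 14
te_Task 2 = (3 + 4·6 + 21)/6 = 48/6 = 8
te_Task 3 = (6 + 4·7 + 8)/6 = 42/6 = 7
te_Task 4 = (1 + 4·7 + 13)/6 = 42/6 = 7

Forward pass:
ES_Task 1 = 0; EF_Task 1 = 14
ES_Task 2 = 14; EF_Task 2 = 14+8 = 22
ES_Task 3 = 14; EF_Task 3 = 14+7 = 21
ES_Task 4 = max(EF_Task 2=22, EF_Task 3=21) = 22; EF_Task 4 = 22+7 = 29
Expected project duration μ = 29 hours. Critical path: Task 1 → Task 2 → Task 4.

29 hours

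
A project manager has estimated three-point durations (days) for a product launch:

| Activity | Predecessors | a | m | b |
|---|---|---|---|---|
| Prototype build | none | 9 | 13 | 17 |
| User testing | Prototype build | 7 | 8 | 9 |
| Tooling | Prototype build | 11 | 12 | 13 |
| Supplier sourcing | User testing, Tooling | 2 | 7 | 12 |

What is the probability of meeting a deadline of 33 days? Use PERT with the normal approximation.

0.678

te_Prototype build = (9 + 4·13 + 17)/6 = 78/6 = 13; σ²_Prototype build = ((17−9)/6)² = 1.778
te_User testing = (7 + 4·8 + 9)/6 = 48/6 = 8; σ²_User testing = ((9−7)/6)² = 0.111
te_Tooling = (11 + 4·12 + 13)/6 = 72/6 = 12; σ²_Tooling = ((13−11)/6)² = 0.111
te_Supplier sourcing = (2 + 4·7 + 12)/6 = 42/6 = 7; σ²_Supplier sourcing = ((12−2)/6)² = 2.778

Forward pass:
ES_Prototype build = 0; EF_Prototype build = 13
ES_User testing = 13; EF_User testing = 13+8 = 21
ES_Tooling = 13; EF_Tooling = 13+12 = 25
ES_Supplier sourcing = max(EF_User testing=21, EF_Tooling=25) = 25; EF_Supplier sourcing = 25+7 = 32
Expected project duration μ = 32 days. Critical path: Prototype build → Tooling → Supplier sourcing.

Variance along critical path = 1.778 + 0.111 + 2.778 = 4.667; σ = √4.667 = 2.160 days.
Z = (33 − 32) / 2.160 = 0.463
P(T ≤ 33) = Φ(0.463) ≈ 0.678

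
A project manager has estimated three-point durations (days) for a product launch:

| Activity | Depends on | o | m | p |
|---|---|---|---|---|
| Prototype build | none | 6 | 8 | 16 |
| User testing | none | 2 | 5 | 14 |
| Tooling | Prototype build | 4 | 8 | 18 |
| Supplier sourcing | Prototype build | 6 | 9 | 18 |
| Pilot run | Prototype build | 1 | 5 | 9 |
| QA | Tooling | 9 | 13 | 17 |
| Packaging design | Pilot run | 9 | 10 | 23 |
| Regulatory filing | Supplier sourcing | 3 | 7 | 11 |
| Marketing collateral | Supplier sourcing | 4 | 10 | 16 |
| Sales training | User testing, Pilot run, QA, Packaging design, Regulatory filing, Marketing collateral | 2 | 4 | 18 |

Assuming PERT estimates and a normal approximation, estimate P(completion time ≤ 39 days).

te_Prototype build = (6 + 4·8 + 16)/6 = 54/6 = 9; σ²_Prototype build = ((16−6)/6)² = 2.778
te_User testing = (2 + 4·5 + 14)/6 = 36/6 = 6; σ²_User testing = ((14−2)/6)² = 4.000
te_Tooling = (4 + 4·8 + 18)/6 = 54/6 = 9; σ²_Tooling = ((18−4)/6)² = 5.444
te_Supplier sourcing = (6 + 4·9 + 18)/6 = 60/6 = 10; σ²_Supplier sourcing = ((18−6)/6)² = 4.000
te_Pilot run = (1 + 4·5 + 9)/6 = 30/6 = 5; σ²_Pilot run = ((9−1)/6)² = 1.778
te_QA = (9 + 4·13 + 17)/6 = 78/6 = 13; σ²_QA = ((17−9)/6)² = 1.778
te_Packaging design = (9 + 4·10 + 23)/6 = 72/6 = 12; σ²_Packaging design = ((23−9)/6)² = 5.444
te_Regulatory filing = (3 + 4·7 + 11)/6 = 42/6 = 7; σ²_Regulatory filing = ((11−3)/6)² = 1.778
te_Marketing collateral = (4 + 4·10 + 16)/6 = 60/6 = 10; σ²_Marketing collateral = ((16−4)/6)² = 4.000
te_Sales training = (2 + 4·4 + 18)/6 = 36/6 = 6; σ²_Sales training = ((18−2)/6)² = 7.111

Forward pass:
ES_Prototype build = 0; EF_Prototype build = 9
ES_User testing = 0; EF_User testing = 6
ES_Tooling = 9; EF_Tooling = 9+9 = 18
ES_Supplier sourcing = 9; EF_Supplier sourcing = 9+10 = 19
ES_Pilot run = 9; EF_Pilot run = 9+5 = 14
ES_QA = 18; EF_QA = 18+13 = 31
ES_Packaging design = 14; EF_Packaging design = 14+12 = 26
ES_Regulatory filing = 19; EF_Regulatory filing = 19+7 = 26
ES_Marketing collateral = 19; EF_Marketing collateral = 19+10 = 29
ES_Sales training = max(EF_User testing=6, EF_Pilot run=14, EF_QA=31, EF_Packaging design=26, EF_Regulatory filing=26, EF_Marketing collateral=29) = 31; EF_Sales training = 31+6 = 37
Expected project duration μ = 37 days. Critical path: Prototype build → Tooling → QA → Sales training.

Variance along critical path = 2.778 + 5.444 + 1.778 + 7.111 = 17.111; σ = √17.111 = 4.137 days.
Z = (39 − 37) / 4.137 = 0.483
P(T ≤ 39) = Φ(0.483) ≈ 0.686

0.686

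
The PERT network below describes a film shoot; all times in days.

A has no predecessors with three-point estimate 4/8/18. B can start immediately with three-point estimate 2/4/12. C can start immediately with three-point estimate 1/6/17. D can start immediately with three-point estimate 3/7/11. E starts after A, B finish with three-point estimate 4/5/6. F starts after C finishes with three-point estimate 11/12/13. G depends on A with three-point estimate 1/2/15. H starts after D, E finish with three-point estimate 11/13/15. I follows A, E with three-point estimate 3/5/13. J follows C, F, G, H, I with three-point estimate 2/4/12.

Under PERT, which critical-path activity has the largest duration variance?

A

te_A = (4 + 4·8 + 18)/6 = 54/6 = 9; σ²_A = ((18−4)/6)² = 5.444
te_B = (2 + 4·4 + 12)/6 = 30/6 = 5; σ²_B = ((12−2)/6)² = 2.778
te_C = (1 + 4·6 + 17)/6 = 42/6 = 7; σ²_C = ((17−1)/6)² = 7.111
te_D = (3 + 4·7 + 11)/6 = 42/6 = 7; σ²_D = ((11−3)/6)² = 1.778
te_E = (4 + 4·5 + 6)/6 = 30/6 = 5; σ²_E = ((6−4)/6)² = 0.111
te_F = (11 + 4·12 + 13)/6 = 72/6 = 12; σ²_F = ((13−11)/6)² = 0.111
te_G = (1 + 4·2 + 15)/6 = 24/6 = 4; σ²_G = ((15−1)/6)² = 5.444
te_H = (11 + 4·13 + 15)/6 = 78/6 = 13; σ²_H = ((15−11)/6)² = 0.444
te_I = (3 + 4·5 + 13)/6 = 36/6 = 6; σ²_I = ((13−3)/6)² = 2.778
te_J = (2 + 4·4 + 12)/6 = 30/6 = 5; σ²_J = ((12−2)/6)² = 2.778

Forward pass:
ES_A = 0; EF_A = 9
ES_B = 0; EF_B = 5
ES_C = 0; EF_C = 7
ES_D = 0; EF_D = 7
ES_E = max(EF_A=9, EF_B=5) = 9; EF_E = 9+5 = 14
ES_F = 7; EF_F = 7+12 = 19
ES_G = 9; EF_G = 9+4 = 13
ES_H = max(EF_D=7, EF_E=14) = 14; EF_H = 14+13 = 27
ES_I = max(EF_A=9, EF_E=14) = 14; EF_I = 14+6 = 20
ES_J = max(EF_C=7, EF_F=19, EF_G=13, EF_H=27, EF_I=20) = 27; EF_J = 27+5 = 32
Expected project duration μ = 32 days. Critical path: A → E → H → J.

Variances on critical path: σ²_A=5.444, σ²_E=0.111, σ²_H=0.444, σ²_J=2.778.
Largest is σ²_A = 5.444.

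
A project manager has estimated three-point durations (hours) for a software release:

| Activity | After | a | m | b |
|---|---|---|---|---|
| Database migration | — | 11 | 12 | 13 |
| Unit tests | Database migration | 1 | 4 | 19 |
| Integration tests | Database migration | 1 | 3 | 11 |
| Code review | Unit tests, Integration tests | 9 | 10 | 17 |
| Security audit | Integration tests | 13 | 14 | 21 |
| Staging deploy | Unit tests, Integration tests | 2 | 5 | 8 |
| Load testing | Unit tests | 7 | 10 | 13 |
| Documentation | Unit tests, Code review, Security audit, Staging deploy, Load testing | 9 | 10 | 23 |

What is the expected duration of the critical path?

43 hours

te_Database migration = (11 + 4·12 + 13)/6 = 72/6 = 12
te_Unit tests = (1 + 4·4 + 19)/6 = 36/6 = 6
te_Integration tests = (1 + 4·3 + 11)/6 = 24/6 = 4
te_Code review = (9 + 4·10 + 17)/6 = 66/6 = 11
te_Security audit = (13 + 4·14 + 21)/6 = 90/6 = 15
te_Staging deploy = (2 + 4·5 + 8)/6 = 30/6 = 5
te_Load testing = (7 + 4·10 + 13)/6 = 60/6 = 10
te_Documentation = (9 + 4·10 + 23)/6 = 72/6 = 12

Forward pass:
ES_Database migration = 0; EF_Database migration = 12
ES_Unit tests = 12; EF_Unit tests = 12+6 = 18
ES_Integration tests = 12; EF_Integration tests = 12+4 = 16
ES_Code review = max(EF_Unit tests=18, EF_Integration tests=16) = 18; EF_Code review = 18+11 = 29
ES_Security audit = 16; EF_Security audit = 16+15 = 31
ES_Staging deploy = max(EF_Unit tests=18, EF_Integration tests=16) = 18; EF_Staging deploy = 18+5 = 23
ES_Load testing = 18; EF_Load testing = 18+10 = 28
ES_Documentation = max(EF_Unit tests=18, EF_Code review=29, EF_Security audit=31, EF_Staging deploy=23, EF_Load testing=28) = 31; EF_Documentation = 31+12 = 43
Expected project duration μ = 43 hours. Critical path: Database migration → Integration tests → Security audit → Documentation.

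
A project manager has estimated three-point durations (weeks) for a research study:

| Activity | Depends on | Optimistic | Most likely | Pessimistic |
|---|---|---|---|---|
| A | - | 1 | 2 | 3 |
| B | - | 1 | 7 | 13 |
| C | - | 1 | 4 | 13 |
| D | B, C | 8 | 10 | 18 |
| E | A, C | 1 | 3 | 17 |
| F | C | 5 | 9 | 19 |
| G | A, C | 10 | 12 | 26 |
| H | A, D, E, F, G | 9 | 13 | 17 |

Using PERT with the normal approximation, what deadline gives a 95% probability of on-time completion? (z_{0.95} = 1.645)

37.9 weeks

te_A = (1 + 4·2 + 3)/6 = 12/6 = 2; σ²_A = ((3−1)/6)² = 0.111
te_B = (1 + 4·7 + 13)/6 = 42/6 = 7; σ²_B = ((13−1)/6)² = 4.000
te_C = (1 + 4·4 + 13)/6 = 30/6 = 5; σ²_C = ((13−1)/6)² = 4.000
te_D = (8 + 4·10 + 18)/6 = 66/6 = 11; σ²_D = ((18−8)/6)² = 2.778
te_E = (1 + 4·3 + 17)/6 = 30/6 = 5; σ²_E = ((17−1)/6)² = 7.111
te_F = (5 + 4·9 + 19)/6 = 60/6 = 10; σ²_F = ((19−5)/6)² = 5.444
te_G = (10 + 4·12 + 26)/6 = 84/6 = 14; σ²_G = ((26−10)/6)² = 7.111
te_H = (9 + 4·13 + 17)/6 = 78/6 = 13; σ²_H = ((17−9)/6)² = 1.778

Forward pass:
ES_A = 0; EF_A = 2
ES_B = 0; EF_B = 7
ES_C = 0; EF_C = 5
ES_D = max(EF_B=7, EF_C=5) = 7; EF_D = 7+11 = 18
ES_E = max(EF_A=2, EF_C=5) = 5; EF_E = 5+5 = 10
ES_F = 5; EF_F = 5+10 = 15
ES_G = max(EF_A=2, EF_C=5) = 5; EF_G = 5+14 = 19
ES_H = max(EF_A=2, EF_D=18, EF_E=10, EF_F=15, EF_G=19) = 19; EF_H = 19+13 = 32
Expected project duration μ = 32 weeks. Critical path: C → G → H.

Variance along critical path = 4.000 + 7.111 + 1.778 = 12.889; σ = 3.590 weeks.
D = μ + z·σ = 32 + 1.645·3.590 = 37.9 weeks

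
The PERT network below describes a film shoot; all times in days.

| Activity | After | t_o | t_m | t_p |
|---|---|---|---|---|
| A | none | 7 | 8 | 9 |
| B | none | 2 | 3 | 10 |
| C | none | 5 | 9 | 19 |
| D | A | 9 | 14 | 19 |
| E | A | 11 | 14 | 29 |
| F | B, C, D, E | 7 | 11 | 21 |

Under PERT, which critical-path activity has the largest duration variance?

te_A = (7 + 4·8 + 9)/6 = 48/6 = 8; σ²_A = ((9−7)/6)² = 0.111
te_B = (2 + 4·3 + 10)/6 = 24/6 = 4; σ²_B = ((10−2)/6)² = 1.778
te_C = (5 + 4·9 + 19)/6 = 60/6 = 10; σ²_C = ((19−5)/6)² = 5.444
te_D = (9 + 4·14 + 19)/6 = 84/6 = 14; σ²_D = ((19−9)/6)² = 2.778
te_E = (11 + 4·14 + 29)/6 = 96/6 = 16; σ²_E = ((29−11)/6)² = 9.000
te_F = (7 + 4·11 + 21)/6 = 72/6 = 12; σ²_F = ((21−7)/6)² = 5.444

Forward pass:
ES_A = 0; EF_A = 8
ES_B = 0; EF_B = 4
ES_C = 0; EF_C = 10
ES_D = 8; EF_D = 8+14 = 22
ES_E = 8; EF_E = 8+16 = 24
ES_F = max(EF_B=4, EF_C=10, EF_D=22, EF_E=24) = 24; EF_F = 24+12 = 36
Expected project duration μ = 36 days. Critical path: A → E → F.

Variances on critical path: σ²_A=0.111, σ²_E=9.000, σ²_F=5.444.
Largest is σ²_E = 9.000.

E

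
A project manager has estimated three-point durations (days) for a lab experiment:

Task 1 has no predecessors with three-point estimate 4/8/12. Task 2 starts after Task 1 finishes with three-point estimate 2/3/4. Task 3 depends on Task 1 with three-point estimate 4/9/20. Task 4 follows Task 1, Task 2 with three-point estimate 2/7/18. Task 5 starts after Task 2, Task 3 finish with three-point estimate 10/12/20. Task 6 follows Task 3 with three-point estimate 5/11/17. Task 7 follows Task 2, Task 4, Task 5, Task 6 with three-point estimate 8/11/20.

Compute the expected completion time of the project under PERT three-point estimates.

te_Task 1 = (4 + 4·8 + 12)/6 = 48/6 = 8
te_Task 2 = (2 + 4·3 + 4)/6 = 18/6 = 3
te_Task 3 = (4 + 4·9 + 20)/6 = 60/6 = 10
te_Task 4 = (2 + 4·7 + 18)/6 = 48/6 = 8
te_Task 5 = (10 + 4·12 + 20)/6 = 78/6 = 13
te_Task 6 = (5 + 4·11 + 17)/6 = 66/6 = 11
te_Task 7 = (8 + 4·11 + 20)/6 = 72/6 = 12

Forward pass:
ES_Task 1 = 0; EF_Task 1 = 8
ES_Task 2 = 8; EF_Task 2 = 8+3 = 11
ES_Task 3 = 8; EF_Task 3 = 8+10 = 18
ES_Task 4 = max(EF_Task 1=8, EF_Task 2=11) = 11; EF_Task 4 = 11+8 = 19
ES_Task 5 = max(EF_Task 2=11, EF_Task 3=18) = 18; EF_Task 5 = 18+13 = 31
ES_Task 6 = 18; EF_Task 6 = 18+11 = 29
ES_Task 7 = max(EF_Task 2=11, EF_Task 4=19, EF_Task 5=31, EF_Task 6=29) = 31; EF_Task 7 = 31+12 = 43
Expected project duration μ = 43 days. Critical path: Task 1 → Task 3 → Task 5 → Task 7.

43 days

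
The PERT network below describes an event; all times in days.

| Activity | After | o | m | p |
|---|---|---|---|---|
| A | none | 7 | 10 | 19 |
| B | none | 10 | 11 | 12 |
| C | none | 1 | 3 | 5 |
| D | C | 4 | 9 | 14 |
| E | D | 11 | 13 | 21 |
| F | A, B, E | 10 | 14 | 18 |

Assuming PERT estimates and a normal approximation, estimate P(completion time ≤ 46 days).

0.984

te_A = (7 + 4·10 + 19)/6 = 66/6 = 11; σ²_A = ((19−7)/6)² = 4.000
te_B = (10 + 4·11 + 12)/6 = 66/6 = 11; σ²_B = ((12−10)/6)² = 0.111
te_C = (1 + 4·3 + 5)/6 = 18/6 = 3; σ²_C = ((5−1)/6)² = 0.444
te_D = (4 + 4·9 + 14)/6 = 54/6 = 9; σ²_D = ((14−4)/6)² = 2.778
te_E = (11 + 4·13 + 21)/6 = 84/6 = 14; σ²_E = ((21−11)/6)² = 2.778
te_F = (10 + 4·14 + 18)/6 = 84/6 = 14; σ²_F = ((18−10)/6)² = 1.778

Forward pass:
ES_A = 0; EF_A = 11
ES_B = 0; EF_B = 11
ES_C = 0; EF_C = 3
ES_D = 3; EF_D = 3+9 = 12
ES_E = 12; EF_E = 12+14 = 26
ES_F = max(EF_A=11, EF_B=11, EF_E=26) = 26; EF_F = 26+14 = 40
Expected project duration μ = 40 days. Critical path: C → D → E → F.

Variance along critical path = 0.444 + 2.778 + 2.778 + 1.778 = 7.778; σ = √7.778 = 2.789 days.
Z = (46 − 40) / 2.789 = 2.151
P(T ≤ 46) = Φ(2.151) ≈ 0.984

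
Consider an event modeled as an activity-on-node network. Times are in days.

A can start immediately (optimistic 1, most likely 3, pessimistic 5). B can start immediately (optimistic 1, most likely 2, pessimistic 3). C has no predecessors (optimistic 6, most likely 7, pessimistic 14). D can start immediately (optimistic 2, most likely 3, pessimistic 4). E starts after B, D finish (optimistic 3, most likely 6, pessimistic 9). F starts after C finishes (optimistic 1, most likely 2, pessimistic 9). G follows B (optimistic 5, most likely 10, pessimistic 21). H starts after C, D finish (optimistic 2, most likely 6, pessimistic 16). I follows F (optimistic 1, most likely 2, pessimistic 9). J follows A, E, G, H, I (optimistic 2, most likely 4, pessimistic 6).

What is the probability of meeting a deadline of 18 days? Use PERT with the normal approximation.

0.359

te_A = (1 + 4·3 + 5)/6 = 18/6 = 3; σ²_A = ((5−1)/6)² = 0.444
te_B = (1 + 4·2 + 3)/6 = 12/6 = 2; σ²_B = ((3−1)/6)² = 0.111
te_C = (6 + 4·7 + 14)/6 = 48/6 = 8; σ²_C = ((14−6)/6)² = 1.778
te_D = (2 + 4·3 + 4)/6 = 18/6 = 3; σ²_D = ((4−2)/6)² = 0.111
te_E = (3 + 4·6 + 9)/6 = 36/6 = 6; σ²_E = ((9−3)/6)² = 1.000
te_F = (1 + 4·2 + 9)/6 = 18/6 = 3; σ²_F = ((9−1)/6)² = 1.778
te_G = (5 + 4·10 + 21)/6 = 66/6 = 11; σ²_G = ((21−5)/6)² = 7.111
te_H = (2 + 4·6 + 16)/6 = 42/6 = 7; σ²_H = ((16−2)/6)² = 5.444
te_I = (1 + 4·2 + 9)/6 = 18/6 = 3; σ²_I = ((9−1)/6)² = 1.778
te_J = (2 + 4·4 + 6)/6 = 24/6 = 4; σ²_J = ((6−2)/6)² = 0.444

Forward pass:
ES_A = 0; EF_A = 3
ES_B = 0; EF_B = 2
ES_C = 0; EF_C = 8
ES_D = 0; EF_D = 3
ES_E = max(EF_B=2, EF_D=3) = 3; EF_E = 3+6 = 9
ES_F = 8; EF_F = 8+3 = 11
ES_G = 2; EF_G = 2+11 = 13
ES_H = max(EF_C=8, EF_D=3) = 8; EF_H = 8+7 = 15
ES_I = 11; EF_I = 11+3 = 14
ES_J = max(EF_A=3, EF_E=9, EF_G=13, EF_H=15, EF_I=14) = 15; EF_J = 15+4 = 19
Expected project duration μ = 19 days. Critical path: C → H → J.

Variance along critical path = 1.778 + 5.444 + 0.444 = 7.667; σ = √7.667 = 2.769 days.
Z = (18 − 19) / 2.769 = -0.361
P(T ≤ 18) = Φ(-0.361) ≈ 0.359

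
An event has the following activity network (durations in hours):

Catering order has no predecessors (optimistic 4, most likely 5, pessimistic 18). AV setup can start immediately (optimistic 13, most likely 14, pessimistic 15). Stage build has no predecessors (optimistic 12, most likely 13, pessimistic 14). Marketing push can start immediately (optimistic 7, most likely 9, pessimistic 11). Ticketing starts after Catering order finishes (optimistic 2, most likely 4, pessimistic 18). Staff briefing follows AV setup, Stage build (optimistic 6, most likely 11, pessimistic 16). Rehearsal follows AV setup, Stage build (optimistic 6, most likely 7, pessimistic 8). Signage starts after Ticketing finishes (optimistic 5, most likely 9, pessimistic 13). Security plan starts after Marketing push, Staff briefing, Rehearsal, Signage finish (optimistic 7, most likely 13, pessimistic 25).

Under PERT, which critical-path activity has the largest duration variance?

te_Catering order = (4 + 4·5 + 18)/6 = 42/6 = 7; σ²_Catering order = ((18−4)/6)² = 5.444
te_AV setup = (13 + 4·14 + 15)/6 = 84/6 = 14; σ²_AV setup = ((15−13)/6)² = 0.111
te_Stage build = (12 + 4·13 + 14)/6 = 78/6 = 13; σ²_Stage build = ((14−12)/6)² = 0.111
te_Marketing push = (7 + 4·9 + 11)/6 = 54/6 = 9; σ²_Marketing push = ((11−7)/6)² = 0.444
te_Ticketing = (2 + 4·4 + 18)/6 = 36/6 = 6; σ²_Ticketing = ((18−2)/6)² = 7.111
te_Staff briefing = (6 + 4·11 + 16)/6 = 66/6 = 11; σ²_Staff briefing = ((16−6)/6)² = 2.778
te_Rehearsal = (6 + 4·7 + 8)/6 = 42/6 = 7; σ²_Rehearsal = ((8−6)/6)² = 0.111
te_Signage = (5 + 4·9 + 13)/6 = 54/6 = 9; σ²_Signage = ((13−5)/6)² = 1.778
te_Security plan = (7 + 4·13 + 25)/6 = 84/6 = 14; σ²_Security plan = ((25−7)/6)² = 9.000

Forward pass:
ES_Catering order = 0; EF_Catering order = 7
ES_AV setup = 0; EF_AV setup = 14
ES_Stage build = 0; EF_Stage build = 13
ES_Marketing push = 0; EF_Marketing push = 9
ES_Ticketing = 7; EF_Ticketing = 7+6 = 13
ES_Staff briefing = max(EF_AV setup=14, EF_Stage build=13) = 14; EF_Staff briefing = 14+11 = 25
ES_Rehearsal = max(EF_AV setup=14, EF_Stage build=13) = 14; EF_Rehearsal = 14+7 = 21
ES_Signage = 13; EF_Signage = 13+9 = 22
ES_Security plan = max(EF_Marketing push=9, EF_Staff briefing=25, EF_Rehearsal=21, EF_Signage=22) = 25; EF_Security plan = 25+14 = 39
Expected project duration μ = 39 hours. Critical path: AV setup → Staff briefing → Security plan.

Variances on critical path: σ²_AV setup=0.111, σ²_Staff briefing=2.778, σ²_Security plan=9.000.
Largest is σ²_Security plan = 9.000.

Security plan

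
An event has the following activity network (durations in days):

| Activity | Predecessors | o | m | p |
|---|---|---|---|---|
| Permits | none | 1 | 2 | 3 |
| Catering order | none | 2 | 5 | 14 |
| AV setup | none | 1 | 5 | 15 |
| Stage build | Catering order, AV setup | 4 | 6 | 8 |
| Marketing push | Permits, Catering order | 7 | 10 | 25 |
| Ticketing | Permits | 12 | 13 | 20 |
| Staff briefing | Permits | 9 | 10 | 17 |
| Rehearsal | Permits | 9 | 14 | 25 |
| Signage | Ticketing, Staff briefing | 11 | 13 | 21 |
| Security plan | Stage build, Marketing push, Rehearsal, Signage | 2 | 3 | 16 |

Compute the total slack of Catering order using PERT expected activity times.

12 days

te_Permits = (1 + 4·2 + 3)/6 = 12/6 = 2
te_Catering order = (2 + 4·5 + 14)/6 = 36/6 = 6
te_AV setup = (1 + 4·5 + 15)/6 = 36/6 = 6
te_Stage build = (4 + 4·6 + 8)/6 = 36/6 = 6
te_Marketing push = (7 + 4·10 + 25)/6 = 72/6 = 12
te_Ticketing = (12 + 4·13 + 20)/6 = 84/6 = 14
te_Staff briefing = (9 + 4·10 + 17)/6 = 66/6 = 11
te_Rehearsal = (9 + 4·14 + 25)/6 = 90/6 = 15
te_Signage = (11 + 4·13 + 21)/6 = 84/6 = 14
te_Security plan = (2 + 4·3 + 16)/6 = 30/6 = 5

Forward pass:
ES_Permits = 0; EF_Permits = 2
ES_Catering order = 0; EF_Catering order = 6
ES_AV setup = 0; EF_AV setup = 6
ES_Stage build = max(EF_Catering order=6, EF_AV setup=6) = 6; EF_Stage build = 6+6 = 12
ES_Marketing push = max(EF_Permits=2, EF_Catering order=6) = 6; EF_Marketing push = 6+12 = 18
ES_Ticketing = 2; EF_Ticketing = 2+14 = 16
ES_Staff briefing = 2; EF_Staff briefing = 2+11 = 13
ES_Rehearsal = 2; EF_Rehearsal = 2+15 = 17
ES_Signage = max(EF_Ticketing=16, EF_Staff briefing=13) = 16; EF_Signage = 16+14 = 30
ES_Security plan = max(EF_Stage build=12, EF_Marketing push=18, EF_Rehearsal=17, EF_Signage=30) = 30; EF_Security plan = 30+5 = 35
Expected project duration μ = 35 days. Critical path: Permits → Ticketing → Signage → Security plan.

Backward pass:
LF_Security plan = 35; LS_Security plan = 35−5 = 30
LF_Signage = LS_Security plan = 30; LS_Signage = 30−14 = 16
LF_Rehearsal = LS_Security plan = 30; LS_Rehearsal = 30−15 = 15
LF_Staff briefing = LS_Signage = 16; LS_Staff briefing = 16−11 = 5
LF_Ticketing = LS_Signage = 16; LS_Ticketing = 16−14 = 2
LF_Marketing push = LS_Security plan = 30; LS_Marketing push = 30−12 = 18
LF_Stage build = LS_Security plan = 30; LS_Stage build = 30−6 = 24
LF_AV setup = LS_Stage build = 24; LS_AV setup = 24−6 = 18
LF_Catering order = min(LS_Stage build=24, LS_Marketing push=18) = 18; LS_Catering order = 18−6 = 12
LF_Permits = min(LS_Marketing push=18, LS_Ticketing=2, LS_Staff briefing=5, LS_Rehearsal=15) = 2; LS_Permits = 2−2 = 0
Slack_Catering order = LS_Catering order − ES_Catering order = 12 − 0 = 12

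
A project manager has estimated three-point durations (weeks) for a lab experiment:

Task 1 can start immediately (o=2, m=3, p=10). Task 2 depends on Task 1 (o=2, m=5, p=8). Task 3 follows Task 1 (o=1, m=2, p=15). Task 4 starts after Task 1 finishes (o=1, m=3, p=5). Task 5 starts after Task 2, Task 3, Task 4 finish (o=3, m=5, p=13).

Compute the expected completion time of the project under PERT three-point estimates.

15 weeks

te_Task 1 = (2 + 4·3 + 10)/6 = 24/6 = 4
te_Task 2 = (2 + 4·5 + 8)/6 = 30/6 = 5
te_Task 3 = (1 + 4·2 + 15)/6 = 24/6 = 4
te_Task 4 = (1 + 4·3 + 5)/6 = 18/6 = 3
te_Task 5 = (3 + 4·5 + 13)/6 = 36/6 = 6

Forward pass:
ES_Task 1 = 0; EF_Task 1 = 4
ES_Task 2 = 4; EF_Task 2 = 4+5 = 9
ES_Task 3 = 4; EF_Task 3 = 4+4 = 8
ES_Task 4 = 4; EF_Task 4 = 4+3 = 7
ES_Task 5 = max(EF_Task 2=9, EF_Task 3=8, EF_Task 4=7) = 9; EF_Task 5 = 9+6 = 15
Expected project duration μ = 15 weeks. Critical path: Task 1 → Task 2 → Task 5.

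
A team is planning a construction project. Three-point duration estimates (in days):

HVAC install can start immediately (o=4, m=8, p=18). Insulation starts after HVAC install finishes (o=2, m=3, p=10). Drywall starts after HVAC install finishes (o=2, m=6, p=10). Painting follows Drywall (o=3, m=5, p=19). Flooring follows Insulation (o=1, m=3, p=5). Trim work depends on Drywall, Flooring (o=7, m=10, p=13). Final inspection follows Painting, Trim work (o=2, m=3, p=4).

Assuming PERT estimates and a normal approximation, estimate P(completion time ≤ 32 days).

0.844

te_HVAC install = (4 + 4·8 + 18)/6 = 54/6 = 9; σ²_HVAC install = ((18−4)/6)² = 5.444
te_Insulation = (2 + 4·3 + 10)/6 = 24/6 = 4; σ²_Insulation = ((10−2)/6)² = 1.778
te_Drywall = (2 + 4·6 + 10)/6 = 36/6 = 6; σ²_Drywall = ((10−2)/6)² = 1.778
te_Painting = (3 + 4·5 + 19)/6 = 42/6 = 7; σ²_Painting = ((19−3)/6)² = 7.111
te_Flooring = (1 + 4·3 + 5)/6 = 18/6 = 3; σ²_Flooring = ((5−1)/6)² = 0.444
te_Trim work = (7 + 4·10 + 13)/6 = 60/6 = 10; σ²_Trim work = ((13−7)/6)² = 1.000
te_Final inspection = (2 + 4·3 + 4)/6 = 18/6 = 3; σ²_Final inspection = ((4−2)/6)² = 0.111

Forward pass:
ES_HVAC install = 0; EF_HVAC install = 9
ES_Insulation = 9; EF_Insulation = 9+4 = 13
ES_Drywall = 9; EF_Drywall = 9+6 = 15
ES_Painting = 15; EF_Painting = 15+7 = 22
ES_Flooring = 13; EF_Flooring = 13+3 = 16
ES_Trim work = max(EF_Drywall=15, EF_Flooring=16) = 16; EF_Trim work = 16+10 = 26
ES_Final inspection = max(EF_Painting=22, EF_Trim work=26) = 26; EF_Final inspection = 26+3 = 29
Expected project duration μ = 29 days. Critical path: HVAC install → Insulation → Flooring → Trim work → Final inspection.

Variance along critical path = 5.444 + 1.778 + 0.444 + 1.000 + 0.111 = 8.778; σ = √8.778 = 2.963 days.
Z = (32 − 29) / 2.963 = 1.013
P(T ≤ 32) = Φ(1.013) ≈ 0.844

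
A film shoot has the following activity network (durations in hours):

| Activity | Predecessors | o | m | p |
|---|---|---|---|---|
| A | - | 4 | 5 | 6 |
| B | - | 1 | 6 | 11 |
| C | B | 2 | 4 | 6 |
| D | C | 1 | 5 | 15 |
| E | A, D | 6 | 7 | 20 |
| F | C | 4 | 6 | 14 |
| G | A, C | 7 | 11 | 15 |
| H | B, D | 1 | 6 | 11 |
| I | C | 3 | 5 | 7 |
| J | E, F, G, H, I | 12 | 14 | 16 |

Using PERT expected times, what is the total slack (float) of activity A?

te_A = (4 + 4·5 + 6)/6 = 30/6 = 5
te_B = (1 + 4·6 + 11)/6 = 36/6 = 6
te_C = (2 + 4·4 + 6)/6 = 24/6 = 4
te_D = (1 + 4·5 + 15)/6 = 36/6 = 6
te_E = (6 + 4·7 + 20)/6 = 54/6 = 9
te_F = (4 + 4·6 + 14)/6 = 42/6 = 7
te_G = (7 + 4·11 + 15)/6 = 66/6 = 11
te_H = (1 + 4·6 + 11)/6 = 36/6 = 6
te_I = (3 + 4·5 + 7)/6 = 30/6 = 5
te_J = (12 + 4·14 + 16)/6 = 84/6 = 14

Forward pass:
ES_A = 0; EF_A = 5
ES_B = 0; EF_B = 6
ES_C = 6; EF_C = 6+4 = 10
ES_D = 10; EF_D = 10+6 = 16
ES_E = max(EF_A=5, EF_D=16) = 16; EF_E = 16+9 = 25
ES_F = 10; EF_F = 10+7 = 17
ES_G = max(EF_A=5, EF_C=10) = 10; EF_G = 10+11 = 21
ES_H = max(EF_B=6, EF_D=16) = 16; EF_H = 16+6 = 22
ES_I = 10; EF_I = 10+5 = 15
ES_J = max(EF_E=25, EF_F=17, EF_G=21, EF_H=22, EF_I=15) = 25; EF_J = 25+14 = 39
Expected project duration μ = 39 hours. Critical path: B → C → D → E → J.

Backward pass:
LF_J = 39; LS_J = 39−14 = 25
LF_I = LS_J = 25; LS_I = 25−5 = 20
LF_H = LS_J = 25; LS_H = 25−6 = 19
LF_G = LS_J = 25; LS_G = 25−11 = 14
LF_F = LS_J = 25; LS_F = 25−7 = 18
LF_E = LS_J = 25; LS_E = 25−9 = 16
LF_D = min(LS_E=16, LS_H=19) = 16; LS_D = 16−6 = 10
LF_C = min(LS_D=10, LS_F=18, LS_G=14, LS_I=20) = 10; LS_C = 10−4 = 6
LF_B = min(LS_C=6, LS_H=19) = 6; LS_B = 6−6 = 0
LF_A = min(LS_E=16, LS_G=14) = 14; LS_A = 14−5 = 9
Slack_A = LS_A − ES_A = 9 − 0 = 9

9 hours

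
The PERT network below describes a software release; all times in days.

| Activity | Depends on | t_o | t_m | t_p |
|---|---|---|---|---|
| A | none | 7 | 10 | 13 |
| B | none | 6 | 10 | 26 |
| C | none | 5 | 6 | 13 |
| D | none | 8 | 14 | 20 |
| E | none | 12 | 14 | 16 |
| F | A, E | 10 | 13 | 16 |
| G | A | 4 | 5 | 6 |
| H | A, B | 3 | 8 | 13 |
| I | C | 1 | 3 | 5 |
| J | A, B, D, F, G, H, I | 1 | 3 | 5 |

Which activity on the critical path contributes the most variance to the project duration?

F

te_A = (7 + 4·10 + 13)/6 = 60/6 = 10; σ²_A = ((13−7)/6)² = 1.000
te_B = (6 + 4·10 + 26)/6 = 72/6 = 12; σ²_B = ((26−6)/6)² = 11.111
te_C = (5 + 4·6 + 13)/6 = 42/6 = 7; σ²_C = ((13−5)/6)² = 1.778
te_D = (8 + 4·14 + 20)/6 = 84/6 = 14; σ²_D = ((20−8)/6)² = 4.000
te_E = (12 + 4·14 + 16)/6 = 84/6 = 14; σ²_E = ((16−12)/6)² = 0.444
te_F = (10 + 4·13 + 16)/6 = 78/6 = 13; σ²_F = ((16−10)/6)² = 1.000
te_G = (4 + 4·5 + 6)/6 = 30/6 = 5; σ²_G = ((6−4)/6)² = 0.111
te_H = (3 + 4·8 + 13)/6 = 48/6 = 8; σ²_H = ((13−3)/6)² = 2.778
te_I = (1 + 4·3 + 5)/6 = 18/6 = 3; σ²_I = ((5−1)/6)² = 0.444
te_J = (1 + 4·3 + 5)/6 = 18/6 = 3; σ²_J = ((5−1)/6)² = 0.444

Forward pass:
ES_A = 0; EF_A = 10
ES_B = 0; EF_B = 12
ES_C = 0; EF_C = 7
ES_D = 0; EF_D = 14
ES_E = 0; EF_E = 14
ES_F = max(EF_A=10, EF_E=14) = 14; EF_F = 14+13 = 27
ES_G = 10; EF_G = 10+5 = 15
ES_H = max(EF_A=10, EF_B=12) = 12; EF_H = 12+8 = 20
ES_I = 7; EF_I = 7+3 = 10
ES_J = max(EF_A=10, EF_B=12, EF_D=14, EF_F=27, EF_G=15, EF_H=20, EF_I=10) = 27; EF_J = 27+3 = 30
Expected project duration μ = 30 days. Critical path: E → F → J.

Variances on critical path: σ²_E=0.444, σ²_F=1.000, σ²_J=0.444.
Largest is σ²_F = 1.000.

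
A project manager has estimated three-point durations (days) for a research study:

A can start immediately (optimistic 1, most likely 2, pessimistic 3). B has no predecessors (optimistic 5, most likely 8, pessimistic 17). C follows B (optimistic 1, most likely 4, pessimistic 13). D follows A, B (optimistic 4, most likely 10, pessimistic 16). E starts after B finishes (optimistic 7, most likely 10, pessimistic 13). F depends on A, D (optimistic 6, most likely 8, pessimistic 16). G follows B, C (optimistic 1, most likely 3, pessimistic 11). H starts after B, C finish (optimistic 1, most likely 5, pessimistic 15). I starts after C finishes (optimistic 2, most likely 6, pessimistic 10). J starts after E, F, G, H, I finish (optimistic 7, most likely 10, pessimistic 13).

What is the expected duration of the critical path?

te_A = (1 + 4·2 + 3)/6 = 12/6 = 2
te_B = (5 + 4·8 + 17)/6 = 54/6 = 9
te_C = (1 + 4·4 + 13)/6 = 30/6 = 5
te_D = (4 + 4·10 + 16)/6 = 60/6 = 10
te_E = (7 + 4·10 + 13)/6 = 60/6 = 10
te_F = (6 + 4·8 + 16)/6 = 54/6 = 9
te_G = (1 + 4·3 + 11)/6 = 24/6 = 4
te_H = (1 + 4·5 + 15)/6 = 36/6 = 6
te_I = (2 + 4·6 + 10)/6 = 36/6 = 6
te_J = (7 + 4·10 + 13)/6 = 60/6 = 10

Forward pass:
ES_A = 0; EF_A = 2
ES_B = 0; EF_B = 9
ES_C = 9; EF_C = 9+5 = 14
ES_D = max(EF_A=2, EF_B=9) = 9; EF_D = 9+10 = 19
ES_E = 9; EF_E = 9+10 = 19
ES_F = max(EF_A=2, EF_D=19) = 19; EF_F = 19+9 = 28
ES_G = max(EF_B=9, EF_C=14) = 14; EF_G = 14+4 = 18
ES_H = max(EF_B=9, EF_C=14) = 14; EF_H = 14+6 = 20
ES_I = 14; EF_I = 14+6 = 20
ES_J = max(EF_E=19, EF_F=28, EF_G=18, EF_H=20, EF_I=20) = 28; EF_J = 28+10 = 38
Expected project duration μ = 38 days. Critical path: B → D → F → J.

38 days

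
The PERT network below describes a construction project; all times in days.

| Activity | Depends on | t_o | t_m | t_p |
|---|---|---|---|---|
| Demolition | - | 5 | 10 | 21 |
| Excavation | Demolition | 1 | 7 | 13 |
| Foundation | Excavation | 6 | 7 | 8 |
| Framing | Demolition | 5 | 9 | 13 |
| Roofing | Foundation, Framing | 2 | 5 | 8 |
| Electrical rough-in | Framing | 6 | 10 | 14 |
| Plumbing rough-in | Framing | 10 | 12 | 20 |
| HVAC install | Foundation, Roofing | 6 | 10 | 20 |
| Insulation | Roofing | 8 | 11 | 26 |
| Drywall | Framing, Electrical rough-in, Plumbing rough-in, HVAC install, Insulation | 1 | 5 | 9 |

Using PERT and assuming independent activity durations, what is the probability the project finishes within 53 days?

te_Demolition = (5 + 4·10 + 21)/6 = 66/6 = 11; σ²_Demolition = ((21−5)/6)² = 7.111
te_Excavation = (1 + 4·7 + 13)/6 = 42/6 = 7; σ²_Excavation = ((13−1)/6)² = 4.000
te_Foundation = (6 + 4·7 + 8)/6 = 42/6 = 7; σ²_Foundation = ((8−6)/6)² = 0.111
te_Framing = (5 + 4·9 + 13)/6 = 54/6 = 9; σ²_Framing = ((13−5)/6)² = 1.778
te_Roofing = (2 + 4·5 + 8)/6 = 30/6 = 5; σ²_Roofing = ((8−2)/6)² = 1.000
te_Electrical rough-in = (6 + 4·10 + 14)/6 = 60/6 = 10; σ²_Electrical rough-in = ((14−6)/6)² = 1.778
te_Plumbing rough-in = (10 + 4·12 + 20)/6 = 78/6 = 13; σ²_Plumbing rough-in = ((20−10)/6)² = 2.778
te_HVAC install = (6 + 4·10 + 20)/6 = 66/6 = 11; σ²_HVAC install = ((20−6)/6)² = 5.444
te_Insulation = (8 + 4·11 + 26)/6 = 78/6 = 13; σ²_Insulation = ((26−8)/6)² = 9.000
te_Drywall = (1 + 4·5 + 9)/6 = 30/6 = 5; σ²_Drywall = ((9−1)/6)² = 1.778

Forward pass:
ES_Demolition = 0; EF_Demolition = 11
ES_Excavation = 11; EF_Excavation = 11+7 = 18
ES_Foundation = 18; EF_Foundation = 18+7 = 25
ES_Framing = 11; EF_Framing = 11+9 = 20
ES_Roofing = max(EF_Foundation=25, EF_Framing=20) = 25; EF_Roofing = 25+5 = 30
ES_Electrical rough-in = 20; EF_Electrical rough-in = 20+10 = 30
ES_Plumbing rough-in = 20; EF_Plumbing rough-in = 20+13 = 33
ES_HVAC install = max(EF_Foundation=25, EF_Roofing=30) = 30; EF_HVAC install = 30+11 = 41
ES_Insulation = 30; EF_Insulation = 30+13 = 43
ES_Drywall = max(EF_Framing=20, EF_Electrical rough-in=30, EF_Plumbing rough-in=33, EF_HVAC install=41, EF_Insulation=43) = 43; EF_Drywall = 43+5 = 48
Expected project duration μ = 48 days. Critical path: Demolition → Excavation → Foundation → Roofing → Insulation → Drywall.

Variance along critical path = 7.111 + 4.000 + 0.111 + 1.000 + 9.000 + 1.778 = 23.000; σ = √23.000 = 4.796 days.
Z = (53 − 48) / 4.796 = 1.043
P(T ≤ 53) = Φ(1.043) ≈ 0.851

0.851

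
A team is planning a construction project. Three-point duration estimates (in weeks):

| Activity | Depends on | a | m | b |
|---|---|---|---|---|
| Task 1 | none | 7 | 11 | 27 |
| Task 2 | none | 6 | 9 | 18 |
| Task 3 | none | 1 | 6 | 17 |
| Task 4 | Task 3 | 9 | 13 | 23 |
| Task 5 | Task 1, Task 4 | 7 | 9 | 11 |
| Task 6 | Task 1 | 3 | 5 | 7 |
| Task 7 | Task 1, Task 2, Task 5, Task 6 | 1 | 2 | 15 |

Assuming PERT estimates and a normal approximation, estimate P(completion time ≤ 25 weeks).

te_Task 1 = (7 + 4·11 + 27)/6 = 78/6 = 13; σ²_Task 1 = ((27−7)/6)² = 11.111
te_Task 2 = (6 + 4·9 + 18)/6 = 60/6 = 10; σ²_Task 2 = ((18−6)/6)² = 4.000
te_Task 3 = (1 + 4·6 + 17)/6 = 42/6 = 7; σ²_Task 3 = ((17−1)/6)² = 7.111
te_Task 4 = (9 + 4·13 + 23)/6 = 84/6 = 14; σ²_Task 4 = ((23−9)/6)² = 5.444
te_Task 5 = (7 + 4·9 + 11)/6 = 54/6 = 9; σ²_Task 5 = ((11−7)/6)² = 0.444
te_Task 6 = (3 + 4·5 + 7)/6 = 30/6 = 5; σ²_Task 6 = ((7−3)/6)² = 0.444
te_Task 7 = (1 + 4·2 + 15)/6 = 24/6 = 4; σ²_Task 7 = ((15−1)/6)² = 5.444

Forward pass:
ES_Task 1 = 0; EF_Task 1 = 13
ES_Task 2 = 0; EF_Task 2 = 10
ES_Task 3 = 0; EF_Task 3 = 7
ES_Task 4 = 7; EF_Task 4 = 7+14 = 21
ES_Task 5 = max(EF_Task 1=13, EF_Task 4=21) = 21; EF_Task 5 = 21+9 = 30
ES_Task 6 = 13; EF_Task 6 = 13+5 = 18
ES_Task 7 = max(EF_Task 1=13, EF_Task 2=10, EF_Task 5=30, EF_Task 6=18) = 30; EF_Task 7 = 30+4 = 34
Expected project duration μ = 34 weeks. Critical path: Task 3 → Task 4 → Task 5 → Task 7.

Variance along critical path = 7.111 + 5.444 + 0.444 + 5.444 = 18.444; σ = √18.444 = 4.295 weeks.
Z = (25 − 34) / 4.295 = -2.096
P(T ≤ 25) = Φ(-2.096) ≈ 0.018

0.018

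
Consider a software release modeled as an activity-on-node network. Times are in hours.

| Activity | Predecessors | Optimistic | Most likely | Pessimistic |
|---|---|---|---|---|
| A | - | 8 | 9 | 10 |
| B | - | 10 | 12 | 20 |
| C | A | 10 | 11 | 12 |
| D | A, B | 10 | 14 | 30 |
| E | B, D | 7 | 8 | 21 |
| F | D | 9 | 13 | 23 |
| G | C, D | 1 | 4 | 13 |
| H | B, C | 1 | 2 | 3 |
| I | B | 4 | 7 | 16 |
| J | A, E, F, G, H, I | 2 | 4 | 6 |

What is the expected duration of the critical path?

te_A = (8 + 4·9 + 10)/6 = 54/6 = 9
te_B = (10 + 4·12 + 20)/6 = 78/6 = 13
te_C = (10 + 4·11 + 12)/6 = 66/6 = 11
te_D = (10 + 4·14 + 30)/6 = 96/6 = 16
te_E = (7 + 4·8 + 21)/6 = 60/6 = 10
te_F = (9 + 4·13 + 23)/6 = 84/6 = 14
te_G = (1 + 4·4 + 13)/6 = 30/6 = 5
te_H = (1 + 4·2 + 3)/6 = 12/6 = 2
te_I = (4 + 4·7 + 16)/6 = 48/6 = 8
te_J = (2 + 4·4 + 6)/6 = 24/6 = 4

Forward pass:
ES_A = 0; EF_A = 9
ES_B = 0; EF_B = 13
ES_C = 9; EF_C = 9+11 = 20
ES_D = max(EF_A=9, EF_B=13) = 13; EF_D = 13+16 = 29
ES_E = max(EF_B=13, EF_D=29) = 29; EF_E = 29+10 = 39
ES_F = 29; EF_F = 29+14 = 43
ES_G = max(EF_C=20, EF_D=29) = 29; EF_G = 29+5 = 34
ES_H = max(EF_B=13, EF_C=20) = 20; EF_H = 20+2 = 22
ES_I = 13; EF_I = 13+8 = 21
ES_J = max(EF_A=9, EF_E=39, EF_F=43, EF_G=34, EF_H=22, EF_I=21) = 43; EF_J = 43+4 = 47
Expected project duration μ = 47 hours. Critical path: B → D → F → J.

47 hours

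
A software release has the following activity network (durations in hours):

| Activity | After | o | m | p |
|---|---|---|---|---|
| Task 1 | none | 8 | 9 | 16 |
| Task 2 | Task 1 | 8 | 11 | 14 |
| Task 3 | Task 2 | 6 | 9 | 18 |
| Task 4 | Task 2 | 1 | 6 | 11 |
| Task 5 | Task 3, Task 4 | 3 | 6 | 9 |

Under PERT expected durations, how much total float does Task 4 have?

4 hours

te_Task 1 = (8 + 4·9 + 16)/6 = 60/6 = 10
te_Task 2 = (8 + 4·11 + 14)/6 = 66/6 = 11
te_Task 3 = (6 + 4·9 + 18)/6 = 60/6 = 10
te_Task 4 = (1 + 4·6 + 11)/6 = 36/6 = 6
te_Task 5 = (3 + 4·6 + 9)/6 = 36/6 = 6

Forward pass:
ES_Task 1 = 0; EF_Task 1 = 10
ES_Task 2 = 10; EF_Task 2 = 10+11 = 21
ES_Task 3 = 21; EF_Task 3 = 21+10 = 31
ES_Task 4 = 21; EF_Task 4 = 21+6 = 27
ES_Task 5 = max(EF_Task 3=31, EF_Task 4=27) = 31; EF_Task 5 = 31+6 = 37
Expected project duration μ = 37 hours. Critical path: Task 1 → Task 2 → Task 3 → Task 5.

Backward pass:
LF_Task 5 = 37; LS_Task 5 = 37−6 = 31
LF_Task 4 = LS_Task 5 = 31; LS_Task 4 = 31−6 = 25
LF_Task 3 = LS_Task 5 = 31; LS_Task 3 = 31−10 = 21
LF_Task 2 = min(LS_Task 3=21, LS_Task 4=25) = 21; LS_Task 2 = 21−11 = 10
LF_Task 1 = LS_Task 2 = 10; LS_Task 1 = 10−10 = 0
Slack_Task 4 = LS_Task 4 − ES_Task 4 = 25 − 21 = 4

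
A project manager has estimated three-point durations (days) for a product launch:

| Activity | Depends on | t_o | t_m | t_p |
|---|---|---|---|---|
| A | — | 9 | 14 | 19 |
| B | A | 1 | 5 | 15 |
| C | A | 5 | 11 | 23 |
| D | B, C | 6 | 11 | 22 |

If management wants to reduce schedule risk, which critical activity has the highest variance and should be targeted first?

C

te_A = (9 + 4·14 + 19)/6 = 84/6 = 14; σ²_A = ((19−9)/6)² = 2.778
te_B = (1 + 4·5 + 15)/6 = 36/6 = 6; σ²_B = ((15−1)/6)² = 5.444
te_C = (5 + 4·11 + 23)/6 = 72/6 = 12; σ²_C = ((23−5)/6)² = 9.000
te_D = (6 + 4·11 + 22)/6 = 72/6 = 12; σ²_D = ((22−6)/6)² = 7.111

Forward pass:
ES_A = 0; EF_A = 14
ES_B = 14; EF_B = 14+6 = 20
ES_C = 14; EF_C = 14+12 = 26
ES_D = max(EF_B=20, EF_C=26) = 26; EF_D = 26+12 = 38
Expected project duration μ = 38 days. Critical path: A → C → D.

Variances on critical path: σ²_A=2.778, σ²_C=9.000, σ²_D=7.111.
Largest is σ²_C = 9.000.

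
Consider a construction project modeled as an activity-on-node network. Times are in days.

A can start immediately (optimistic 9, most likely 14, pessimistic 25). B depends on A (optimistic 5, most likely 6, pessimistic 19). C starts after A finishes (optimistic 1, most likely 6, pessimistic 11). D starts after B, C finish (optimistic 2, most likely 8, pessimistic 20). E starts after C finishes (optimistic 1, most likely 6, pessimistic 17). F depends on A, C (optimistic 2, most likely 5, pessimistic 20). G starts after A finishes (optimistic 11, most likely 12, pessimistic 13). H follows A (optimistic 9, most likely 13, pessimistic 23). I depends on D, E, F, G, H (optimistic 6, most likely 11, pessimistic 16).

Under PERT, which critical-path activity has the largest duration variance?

D

te_A = (9 + 4·14 + 25)/6 = 90/6 = 15; σ²_A = ((25−9)/6)² = 7.111
te_B = (5 + 4·6 + 19)/6 = 48/6 = 8; σ²_B = ((19−5)/6)² = 5.444
te_C = (1 + 4·6 + 11)/6 = 36/6 = 6; σ²_C = ((11−1)/6)² = 2.778
te_D = (2 + 4·8 + 20)/6 = 54/6 = 9; σ²_D = ((20−2)/6)² = 9.000
te_E = (1 + 4·6 + 17)/6 = 42/6 = 7; σ²_E = ((17−1)/6)² = 7.111
te_F = (2 + 4·5 + 20)/6 = 42/6 = 7; σ²_F = ((20−2)/6)² = 9.000
te_G = (11 + 4·12 + 13)/6 = 72/6 = 12; σ²_G = ((13−11)/6)² = 0.111
te_H = (9 + 4·13 + 23)/6 = 84/6 = 14; σ²_H = ((23−9)/6)² = 5.444
te_I = (6 + 4·11 + 16)/6 = 66/6 = 11; σ²_I = ((16−6)/6)² = 2.778

Forward pass:
ES_A = 0; EF_A = 15
ES_B = 15; EF_B = 15+8 = 23
ES_C = 15; EF_C = 15+6 = 21
ES_D = max(EF_B=23, EF_C=21) = 23; EF_D = 23+9 = 32
ES_E = 21; EF_E = 21+7 = 28
ES_F = max(EF_A=15, EF_C=21) = 21; EF_F = 21+7 = 28
ES_G = 15; EF_G = 15+12 = 27
ES_H = 15; EF_H = 15+14 = 29
ES_I = max(EF_D=32, EF_E=28, EF_F=28, EF_G=27, EF_H=29) = 32; EF_I = 32+11 = 43
Expected project duration μ = 43 days. Critical path: A → B → D → I.

Variances on critical path: σ²_A=7.111, σ²_B=5.444, σ²_D=9.000, σ²_I=2.778.
Largest is σ²_D = 9.000.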